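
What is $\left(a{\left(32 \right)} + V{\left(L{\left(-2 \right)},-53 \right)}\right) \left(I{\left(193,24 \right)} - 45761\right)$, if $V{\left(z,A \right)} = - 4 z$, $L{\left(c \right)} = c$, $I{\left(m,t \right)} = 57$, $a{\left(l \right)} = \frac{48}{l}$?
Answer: $-434188$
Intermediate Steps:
$\left(a{\left(32 \right)} + V{\left(L{\left(-2 \right)},-53 \right)}\right) \left(I{\left(193,24 \right)} - 45761\right) = \left(\frac{48}{32} - -8\right) \left(57 - 45761\right) = \left(48 \cdot \frac{1}{32} + 8\right) \left(-45704\right) = \left(\frac{3}{2} + 8\right) \left(-45704\right) = \frac{19}{2} \left(-45704\right) = -434188$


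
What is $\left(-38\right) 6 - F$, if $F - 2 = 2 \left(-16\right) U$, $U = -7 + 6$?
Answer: $-262$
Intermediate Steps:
$U = -1$
$F = 34$ ($F = 2 + 2 \left(-16\right) \left(-1\right) = 2 - -32 = 2 + 32 = 34$)
$\left(-38\right) 6 - F = \left(-38\right) 6 - 34 = -228 - 34 = -262$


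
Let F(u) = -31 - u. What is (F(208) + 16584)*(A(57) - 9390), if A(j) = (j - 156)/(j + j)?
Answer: -5832762285/38 ≈ -1.5349e+8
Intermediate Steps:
A(j) = (-156 + j)/(2*j) (A(j) = (-156 + j)/((2*j)) = (-156 + j)*(1/(2*j)) = (-156 + j)/(2*j))
(F(208) + 16584)*(A(57) - 9390) = ((-31 - 1*208) + 16584)*((1/2)*(-156 + 57)/57 - 9390) = ((-31 - 208) + 16584)*((1/2)*(1/57)*(-99) - 9390) = (-239 + 16584)*(-33/38 - 9390) = 16345*(-356853/38) = -5832762285/38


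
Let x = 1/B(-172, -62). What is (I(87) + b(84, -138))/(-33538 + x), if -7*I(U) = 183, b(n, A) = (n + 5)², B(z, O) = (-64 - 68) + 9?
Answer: -43296/183925 ≈ -0.23540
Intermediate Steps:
B(z, O) = -123 (B(z, O) = -132 + 9 = -123)
b(n, A) = (5 + n)²
I(U) = -183/7 (I(U) = -⅐*183 = -183/7)
x = -1/123 (x = 1/(-123) = -1/123 ≈ -0.0081301)
(I(87) + b(84, -138))/(-33538 + x) = (-183/7 + (5 + 84)²)/(-33538 - 1/123) = (-183/7 + 89²)/(-4125175/123) = (-183/7 + 7921)*(-123/4125175) = (55264/7)*(-123/4125175) = -43296/183925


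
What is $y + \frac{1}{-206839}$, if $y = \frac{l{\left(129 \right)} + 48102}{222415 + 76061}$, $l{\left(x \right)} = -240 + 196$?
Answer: $\frac{4969985093}{30868238682} \approx 0.16101$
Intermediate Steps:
$l{\left(x \right)} = -44$
$y = \frac{24029}{149238}$ ($y = \frac{-44 + 48102}{222415 + 76061} = \frac{48058}{298476} = 48058 \cdot \frac{1}{298476} = \frac{24029}{149238} \approx 0.16101$)
$y + \frac{1}{-206839} = \frac{24029}{149238} + \frac{1}{-206839} = \frac{24029}{149238} - \frac{1}{206839} = \frac{4969985093}{30868238682}$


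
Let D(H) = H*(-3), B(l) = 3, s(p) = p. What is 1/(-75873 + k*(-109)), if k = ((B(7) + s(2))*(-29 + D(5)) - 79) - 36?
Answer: -1/39358 ≈ -2.5408e-5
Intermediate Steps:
D(H) = -3*H
k = -335 (k = ((3 + 2)*(-29 - 3*5) - 79) - 36 = (5*(-29 - 15) - 79) - 36 = (5*(-44) - 79) - 36 = (-220 - 79) - 36 = -299 - 36 = -335)
1/(-75873 + k*(-109)) = 1/(-75873 - 335*(-109)) = 1/(-75873 + 36515) = 1/(-39358) = -1/39358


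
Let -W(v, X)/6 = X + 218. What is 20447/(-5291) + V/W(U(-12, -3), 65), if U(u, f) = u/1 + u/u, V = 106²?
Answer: -47084341/4492059 ≈ -10.482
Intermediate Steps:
V = 11236
U(u, f) = 1 + u (U(u, f) = u*1 + 1 = u + 1 = 1 + u)
W(v, X) = -1308 - 6*X (W(v, X) = -6*(X + 218) = -6*(218 + X) = -1308 - 6*X)
20447/(-5291) + V/W(U(-12, -3), 65) = 20447/(-5291) + 11236/(-1308 - 6*65) = 20447*(-1/5291) + 11236/(-1308 - 390) = -20447/5291 + 11236/(-1698) = -20447/5291 + 11236*(-1/1698) = -20447/5291 - 5618/849 = -47084341/4492059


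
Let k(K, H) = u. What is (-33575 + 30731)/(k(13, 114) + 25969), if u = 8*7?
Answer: -948/8675 ≈ -0.10928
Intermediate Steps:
u = 56
k(K, H) = 56
(-33575 + 30731)/(k(13, 114) + 25969) = (-33575 + 30731)/(56 + 25969) = -2844/26025 = -2844*1/26025 = -948/8675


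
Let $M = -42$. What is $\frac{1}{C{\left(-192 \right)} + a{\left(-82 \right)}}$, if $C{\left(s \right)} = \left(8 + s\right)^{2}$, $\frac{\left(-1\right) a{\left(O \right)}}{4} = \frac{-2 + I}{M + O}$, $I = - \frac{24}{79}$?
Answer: $\frac{2449}{82913162} \approx 2.9537 \cdot 10^{-5}$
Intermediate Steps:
$I = - \frac{24}{79}$ ($I = \left(-24\right) \frac{1}{79} = - \frac{24}{79} \approx -0.3038$)
$a{\left(O \right)} = \frac{728}{79 \left(-42 + O\right)}$ ($a{\left(O \right)} = - 4 \frac{-2 - \frac{24}{79}}{-42 + O} = - 4 \left(- \frac{182}{79 \left(-42 + O\right)}\right) = \frac{728}{79 \left(-42 + O\right)}$)
$\frac{1}{C{\left(-192 \right)} + a{\left(-82 \right)}} = \frac{1}{\left(8 - 192\right)^{2} + \frac{728}{79 \left(-42 - 82\right)}} = \frac{1}{\left(-184\right)^{2} + \frac{728}{79 \left(-124\right)}} = \frac{1}{33856 + \frac{728}{79} \left(- \frac{1}{124}\right)} = \frac{1}{33856 - \frac{182}{2449}} = \frac{1}{\frac{82913162}{2449}} = \frac{2449}{82913162}$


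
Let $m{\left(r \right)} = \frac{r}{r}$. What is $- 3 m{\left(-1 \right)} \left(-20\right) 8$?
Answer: $480$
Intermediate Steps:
$m{\left(r \right)} = 1$
$- 3 m{\left(-1 \right)} \left(-20\right) 8 = - 3 \cdot 1 \left(-20\right) 8 = - 3 \left(\left(-20\right) 8\right) = \left(-3\right) \left(-160\right) = 480$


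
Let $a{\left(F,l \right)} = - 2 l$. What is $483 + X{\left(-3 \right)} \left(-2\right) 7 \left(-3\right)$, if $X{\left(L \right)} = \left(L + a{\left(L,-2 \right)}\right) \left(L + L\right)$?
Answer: $231$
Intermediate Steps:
$X{\left(L \right)} = 2 L \left(4 + L\right)$ ($X{\left(L \right)} = \left(L - -4\right) \left(L + L\right) = \left(L + 4\right) 2 L = \left(4 + L\right) 2 L = 2 L \left(4 + L\right)$)
$483 + X{\left(-3 \right)} \left(-2\right) 7 \left(-3\right) = 483 + 2 \left(-3\right) \left(4 - 3\right) \left(-2\right) 7 \left(-3\right) = 483 + 2 \left(-3\right) 1 \left(\left(-14\right) \left(-3\right)\right) = 483 - 252 = 231$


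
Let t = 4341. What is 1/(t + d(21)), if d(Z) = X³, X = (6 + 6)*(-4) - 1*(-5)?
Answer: -1/75166 ≈ -1.3304e-5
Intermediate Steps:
X = -43 (X = 12*(-4) + 5 = -48 + 5 = -43)
d(Z) = -79507 (d(Z) = (-43)³ = -79507)
1/(t + d(21)) = 1/(4341 - 79507) = 1/(-75166) = -1/75166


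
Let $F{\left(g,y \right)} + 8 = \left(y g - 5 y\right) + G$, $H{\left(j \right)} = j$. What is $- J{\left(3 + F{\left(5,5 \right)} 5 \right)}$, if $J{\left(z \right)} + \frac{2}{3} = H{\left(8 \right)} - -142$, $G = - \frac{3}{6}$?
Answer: $- \frac{448}{3} \approx -149.33$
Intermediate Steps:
$G = - \frac{1}{2}$ ($G = \left(-3\right) \frac{1}{6} = - \frac{1}{2} \approx -0.5$)
$F{\left(g,y \right)} = - \frac{17}{2} - 5 y + g y$ ($F{\left(g,y \right)} = -8 - \left(\frac{1}{2} + 5 y - y g\right) = -8 - \left(\frac{1}{2} + 5 y - g y\right) = - \frac{17}{2} - 5 y + g y$)
$J{\left(z \right)} = \frac{448}{3}$ ($J{\left(z \right)} = - \frac{2}{3} + \left(8 - -142\right) = - \frac{2}{3} + \left(8 + 142\right) = - \frac{2}{3} + 150 = \frac{448}{3}$)
$- J{\left(3 + F{\left(5,5 \right)} 5 \right)} = \left(-1\right) \frac{448}{3} = - \frac{448}{3}$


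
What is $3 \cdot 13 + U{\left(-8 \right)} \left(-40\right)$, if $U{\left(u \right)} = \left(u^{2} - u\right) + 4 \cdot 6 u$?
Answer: $4839$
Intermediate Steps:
$U{\left(u \right)} = u^{2} + 23 u$ ($U{\left(u \right)} = \left(u^{2} - u\right) + 24 u = u^{2} + 23 u$)
$3 \cdot 13 + U{\left(-8 \right)} \left(-40\right) = 3 \cdot 13 + - 8 \left(23 - 8\right) \left(-40\right) = 39 + \left(-8\right) 15 \left(-40\right) = 39 - -4800 = 39 + 4800 = 4839$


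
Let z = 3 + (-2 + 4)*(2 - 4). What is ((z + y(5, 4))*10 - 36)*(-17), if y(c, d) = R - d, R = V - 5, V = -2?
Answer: 2652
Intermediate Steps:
R = -7 (R = -2 - 5 = -7)
z = -1 (z = 3 + 2*(-2) = 3 - 4 = -1)
y(c, d) = -7 - d
((z + y(5, 4))*10 - 36)*(-17) = ((-1 + (-7 - 1*4))*10 - 36)*(-17) = ((-1 + (-7 - 4))*10 - 36)*(-17) = ((-1 - 11)*10 - 36)*(-17) = (-12*10 - 36)*(-17) = (-120 - 36)*(-17) = -156*(-17) = 2652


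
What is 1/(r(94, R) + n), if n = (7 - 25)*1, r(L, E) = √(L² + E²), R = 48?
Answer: 9/5408 + √2785/5408 ≈ 0.011423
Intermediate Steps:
r(L, E) = √(E² + L²)
n = -18 (n = -18*1 = -18)
1/(r(94, R) + n) = 1/(√(48² + 94²) - 18) = 1/(√(2304 + 8836) - 18) = 1/(√11140 - 18) = 1/(2*√2785 - 18) = 1/(-18 + 2*√2785)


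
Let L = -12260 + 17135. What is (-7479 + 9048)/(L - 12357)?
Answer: -523/2494 ≈ -0.20970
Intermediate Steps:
L = 4875
(-7479 + 9048)/(L - 12357) = (-7479 + 9048)/(4875 - 12357) = 1569/(-7482) = 1569*(-1/7482) = -523/2494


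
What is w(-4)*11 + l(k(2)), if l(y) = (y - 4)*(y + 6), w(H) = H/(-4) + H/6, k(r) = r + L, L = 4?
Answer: 83/3 ≈ 27.667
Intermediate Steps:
k(r) = 4 + r (k(r) = r + 4 = 4 + r)
w(H) = -H/12 (w(H) = H*(-¼) + H*(⅙) = -H/4 + H/6 = -H/12)
l(y) = (-4 + y)*(6 + y)
w(-4)*11 + l(k(2)) = -1/12*(-4)*11 + (-24 + (4 + 2)² + 2*(4 + 2)) = (⅓)*11 + (-24 + 6² + 2*6) = 11/3 + (-24 + 36 + 12) = 11/3 + 24 = 83/3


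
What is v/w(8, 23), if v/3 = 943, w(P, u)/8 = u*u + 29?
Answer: 943/1488 ≈ 0.63374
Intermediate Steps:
w(P, u) = 232 + 8*u**2 (w(P, u) = 8*(u*u + 29) = 8*(u**2 + 29) = 8*(29 + u**2) = 232 + 8*u**2)
v = 2829 (v = 3*943 = 2829)
v/w(8, 23) = 2829/(232 + 8*23**2) = 2829/(232 + 8*529) = 2829/(232 + 4232) = 2829/4464 = 2829*(1/4464) = 943/1488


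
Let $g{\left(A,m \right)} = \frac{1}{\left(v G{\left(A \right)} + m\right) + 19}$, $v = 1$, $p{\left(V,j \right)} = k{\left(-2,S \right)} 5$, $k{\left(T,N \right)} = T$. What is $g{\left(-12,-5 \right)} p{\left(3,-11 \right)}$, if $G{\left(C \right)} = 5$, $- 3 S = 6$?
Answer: $- \frac{10}{19} \approx -0.52632$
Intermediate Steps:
$S = -2$ ($S = \left(- \frac{1}{3}\right) 6 = -2$)
$p{\left(V,j \right)} = -10$ ($p{\left(V,j \right)} = \left(-2\right) 5 = -10$)
$g{\left(A,m \right)} = \frac{1}{24 + m}$ ($g{\left(A,m \right)} = \frac{1}{\left(1 \cdot 5 + m\right) + 19} = \frac{1}{\left(5 + m\right) + 19} = \frac{1}{24 + m}$)
$g{\left(-12,-5 \right)} p{\left(3,-11 \right)} = \frac{1}{24 - 5} \left(-10\right) = \frac{1}{19} \left(-10\right) = - \frac{10}{19}$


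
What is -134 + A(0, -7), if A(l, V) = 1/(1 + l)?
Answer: -133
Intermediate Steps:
-134 + A(0, -7) = -134 + 1/(1 + 0) = -134 + 1/1 = -134 + 1 = -133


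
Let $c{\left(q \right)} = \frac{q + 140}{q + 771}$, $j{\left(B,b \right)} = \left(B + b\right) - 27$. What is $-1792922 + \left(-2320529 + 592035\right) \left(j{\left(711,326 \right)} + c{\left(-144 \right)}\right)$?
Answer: $- \frac{1095720643498}{627} \approx -1.7476 \cdot 10^{9}$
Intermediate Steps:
$j{\left(B,b \right)} = -27 + B + b$
$c{\left(q \right)} = \frac{140 + q}{771 + q}$
$-1792922 + \left(-2320529 + 592035\right) \left(j{\left(711,326 \right)} + c{\left(-144 \right)}\right) = -1792922 + \left(-2320529 + 592035\right) \left(\left(-27 + 711 + 326\right) + \frac{140 - 144}{771 - 144}\right) = -1792922 - 1728494 \left(1010 + \frac{1}{627} \left(-4\right)\right) = -1792922 - 1728494 \left(1010 - \frac{4}{627}\right) = -1792922 - \frac{1094596481404}{627} = - \frac{1095720643498}{627}$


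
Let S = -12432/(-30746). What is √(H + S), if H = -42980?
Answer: 2*I*√2539332601463/15373 ≈ 207.32*I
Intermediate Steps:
S = 6216/15373 (S = -12432*(-1/30746) = 6216/15373 ≈ 0.40435)
√(H + S) = √(-42980 + 6216/15373) = √(-660725324/15373) = 2*I*√2539332601463/15373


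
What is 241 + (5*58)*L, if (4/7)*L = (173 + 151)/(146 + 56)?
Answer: 106556/101 ≈ 1055.0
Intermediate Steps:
L = 567/202 (L = 7*((173 + 151)/(146 + 56))/4 = 7*(324/202)/4 = 7*(324*(1/202))/4 = (7/4)*(162/101) = 567/202 ≈ 2.8069)
241 + (5*58)*L = 241 + (5*58)*(567/202) = 241 + 290*(567/202) = 241 + 82215/101 = 106556/101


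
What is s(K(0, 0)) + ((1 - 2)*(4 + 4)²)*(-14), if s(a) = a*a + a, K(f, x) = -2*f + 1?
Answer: 898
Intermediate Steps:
K(f, x) = 1 - 2*f
s(a) = a + a² (s(a) = a² + a = a + a²)
s(K(0, 0)) + ((1 - 2)*(4 + 4)²)*(-14) = (1 - 2*0)*(1 + (1 - 2*0)) + ((1 - 2)*(4 + 4)²)*(-14) = (1 + 0)*(1 + (1 + 0)) - 1*8²*(-14) = 1*(1 + 1) - 1*64*(-14) = 1*2 - 64*(-14) = 2 + 896 = 898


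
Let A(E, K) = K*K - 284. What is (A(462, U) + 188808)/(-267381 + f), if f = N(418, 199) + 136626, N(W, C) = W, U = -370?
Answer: -325424/130337 ≈ -2.4968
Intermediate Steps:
f = 137044 (f = 418 + 136626 = 137044)
A(E, K) = -284 + K² (A(E, K) = K² - 284 = -284 + K²)
(A(462, U) + 188808)/(-267381 + f) = ((-284 + (-370)²) + 188808)/(-267381 + 137044) = ((-284 + 136900) + 188808)/(-130337) = (136616 + 188808)*(-1/130337) = 325424*(-1/130337) = -325424/130337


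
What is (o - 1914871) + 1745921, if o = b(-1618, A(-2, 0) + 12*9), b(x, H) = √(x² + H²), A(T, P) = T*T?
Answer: -168950 + 2*√657617 ≈ -1.6733e+5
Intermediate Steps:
A(T, P) = T²
b(x, H) = √(H² + x²)
o = 2*√657617 (o = √(((-2)² + 12*9)² + (-1618)²) = √((4 + 108)² + 2617924) = √(112² + 2617924) = √(12544 + 2617924) = √2630468 = 2*√657617 ≈ 1621.9)
(o - 1914871) + 1745921 = (2*√657617 - 1914871) + 1745921 = (-1914871 + 2*√657617) + 1745921 = -168950 + 2*√657617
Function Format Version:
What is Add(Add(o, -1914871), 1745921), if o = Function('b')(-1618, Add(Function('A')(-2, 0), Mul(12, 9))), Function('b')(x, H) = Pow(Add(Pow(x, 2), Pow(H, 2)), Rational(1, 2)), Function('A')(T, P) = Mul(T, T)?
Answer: Add(-168950, Mul(2, Pow(657617, Rational(1, 2)))) ≈ -1.6733e+5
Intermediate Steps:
Function('A')(T, P) = Pow(T, 2)
Function('b')(x, H) = Pow(Add(Pow(H, 2), Pow(x, 2)), Rational(1, 2))
o = Mul(2, Pow(657617, Rational(1, 2))) (o = Pow(Add(Pow(Add(Pow(-2, 2), Mul(12, 9)), 2), Pow(-1618, 2)), Rational(1, 2)) = Pow(Add(Pow(Add(4, 108), 2), 2617924), Rational(1, 2)) = Pow(Add(Pow(112, 2), 2617924), Rational(1, 2)) = Pow(Add(12544, 2617924), Rational(1, 2)) = Pow(2630468, Rational(1, 2)) = Mul(2, Pow(657617, Rational(1, 2))) ≈ 1621.9)
Add(Add(o, -1914871), 1745921) = Add(Add(Mul(2, Pow(657617, Rational(1, 2))), -1914871), 1745921) = Add(Add(-1914871, Mul(2, Pow(657617, Rational(1, 2)))), 1745921) = Add(-168950, Mul(2, Pow(657617, Rational(1, 2))))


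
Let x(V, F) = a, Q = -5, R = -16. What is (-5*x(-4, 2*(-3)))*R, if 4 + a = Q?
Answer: -720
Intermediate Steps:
a = -9 (a = -4 - 5 = -9)
x(V, F) = -9
(-5*x(-4, 2*(-3)))*R = -5*(-9)*(-16) = 45*(-16) = -720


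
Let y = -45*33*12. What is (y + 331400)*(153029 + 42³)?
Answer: 71219348860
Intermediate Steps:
y = -17820 (y = -1485*12 = -17820)
(y + 331400)*(153029 + 42³) = (-17820 + 331400)*(153029 + 42³) = 313580*(153029 + 74088) = 313580*227117 = 71219348860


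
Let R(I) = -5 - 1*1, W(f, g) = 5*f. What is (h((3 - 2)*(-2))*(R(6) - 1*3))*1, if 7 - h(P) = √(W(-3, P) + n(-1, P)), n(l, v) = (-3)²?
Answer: -63 + 9*I*√6 ≈ -63.0 + 22.045*I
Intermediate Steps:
R(I) = -6 (R(I) = -5 - 1 = -6)
n(l, v) = 9
h(P) = 7 - I*√6 (h(P) = 7 - √(5*(-3) + 9) = 7 - √(-15 + 9) = 7 - √(-6) = 7 - I*√6)
(h((3 - 2)*(-2))*(R(6) - 1*3))*1 = ((7 - I*√6)*(-6 - 1*3))*1 = ((7 - I*√6)*(-6 - 3))*1 = ((7 - I*√6)*(-9))*1 = (-63 + 9*I*√6)*1 = -63 + 9*I*√6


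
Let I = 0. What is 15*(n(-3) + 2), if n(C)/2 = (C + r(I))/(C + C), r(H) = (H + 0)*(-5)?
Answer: 45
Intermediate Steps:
r(H) = -5*H (r(H) = H*(-5) = -5*H)
n(C) = 1 (n(C) = 2*((C - 5*0)/(C + C)) = 2*((C + 0)/((2*C))) = 2*(C*(1/(2*C))) = 2*(1/2) = 1)
15*(n(-3) + 2) = 15*(1 + 2) = 15*3 = 45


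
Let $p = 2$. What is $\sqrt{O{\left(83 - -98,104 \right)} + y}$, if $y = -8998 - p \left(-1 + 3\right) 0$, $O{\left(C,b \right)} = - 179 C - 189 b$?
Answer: $i \sqrt{61053} \approx 247.09 i$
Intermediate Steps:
$O{\left(C,b \right)} = - 189 b - 179 C$
$y = -8998$ ($y = -8998 - 2 \left(-1 + 3\right) 0 = -8998 - 2 \cdot 2 \cdot 0 = -8998 - 2 \cdot 0 = -8998 - 0 = -8998 + 0 = -8998$)
$\sqrt{O{\left(83 - -98,104 \right)} + y} = \sqrt{\left(\left(-189\right) 104 - 179 \left(83 - -98\right)\right) - 8998} = \sqrt{\left(-19656 - 179 \left(83 + 98\right)\right) - 8998} = \sqrt{\left(-19656 - 32399\right) - 8998} = \sqrt{-52055 - 8998} = \sqrt{-61053} = i \sqrt{61053}$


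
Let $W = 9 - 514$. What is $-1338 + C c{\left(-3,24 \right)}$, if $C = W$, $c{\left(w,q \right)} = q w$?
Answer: $35022$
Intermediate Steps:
$W = -505$
$C = -505$
$-1338 + C c{\left(-3,24 \right)} = -1338 - 505 \cdot 24 \left(-3\right) = -1338 - -36360 = -1338 + 36360 = 35022$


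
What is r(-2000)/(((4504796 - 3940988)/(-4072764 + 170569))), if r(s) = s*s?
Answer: -487774375000/17619 ≈ -2.7685e+7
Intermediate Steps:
r(s) = s²
r(-2000)/(((4504796 - 3940988)/(-4072764 + 170569))) = (-2000)²/(((4504796 - 3940988)/(-4072764 + 170569))) = 4000000/((563808/(-3902195))) = 4000000/((563808*(-1/3902195))) = 4000000/(-563808/3902195) = 4000000*(-3902195/563808) = -487774375000/17619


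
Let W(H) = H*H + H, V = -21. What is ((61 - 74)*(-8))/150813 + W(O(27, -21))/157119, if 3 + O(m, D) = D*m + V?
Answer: 1348803214/607579173 ≈ 2.2200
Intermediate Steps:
O(m, D) = -24 + D*m (O(m, D) = -3 + (D*m - 21) = -3 + (-21 + D*m) = -24 + D*m)
W(H) = H + H**2 (W(H) = H**2 + H = H + H**2)
((61 - 74)*(-8))/150813 + W(O(27, -21))/157119 = ((61 - 74)*(-8))/150813 + ((-24 - 21*27)*(1 + (-24 - 21*27)))/157119 = -13*(-8)*(1/150813) + ((-24 - 567)*(1 + (-24 - 567)))*(1/157119) = 104*(1/150813) - 591*(1 - 591)*(1/157119) = 8/11601 - 591*(-590)*(1/157119) = 8/11601 + 348690*(1/157119) = 8/11601 + 116230/52373 = 1348803214/607579173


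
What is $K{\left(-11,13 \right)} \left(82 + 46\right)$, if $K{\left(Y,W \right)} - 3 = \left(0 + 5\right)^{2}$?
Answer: $3584$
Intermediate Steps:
$K{\left(Y,W \right)} = 28$ ($K{\left(Y,W \right)} = 3 + \left(0 + 5\right)^{2} = 3 + 5^{2} = 3 + 25 = 28$)
$K{\left(-11,13 \right)} \left(82 + 46\right) = 28 \left(82 + 46\right) = 28 \cdot 128 = 3584$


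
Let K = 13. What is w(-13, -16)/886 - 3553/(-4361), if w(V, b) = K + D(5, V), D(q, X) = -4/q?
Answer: 16005811/19319230 ≈ 0.82849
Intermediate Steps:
w(V, b) = 61/5 (w(V, b) = 13 - 4/5 = 13 - 4*⅕ = 13 - ⅘ = 61/5)
w(-13, -16)/886 - 3553/(-4361) = (61/5)/886 - 3553/(-4361) = (61/5)*(1/886) - 3553*(-1/4361) = 61/4430 + 3553/4361 = 16005811/19319230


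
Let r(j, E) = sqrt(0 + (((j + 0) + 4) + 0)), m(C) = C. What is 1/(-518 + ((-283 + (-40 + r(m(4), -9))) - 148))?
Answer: -989/978113 - 2*sqrt(2)/978113 ≈ -0.0010140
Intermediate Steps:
r(j, E) = sqrt(4 + j) (r(j, E) = sqrt(0 + ((j + 4) + 0)) = sqrt(0 + ((4 + j) + 0)) = sqrt(0 + (4 + j)) = sqrt(4 + j))
1/(-518 + ((-283 + (-40 + r(m(4), -9))) - 148)) = 1/(-518 + ((-283 + (-40 + sqrt(4 + 4))) - 148)) = 1/(-518 + ((-283 + (-40 + sqrt(8))) - 148)) = 1/(-518 + ((-283 + (-40 + 2*sqrt(2))) - 148)) = 1/(-518 + ((-323 + 2*sqrt(2)) - 148)) = 1/(-518 + (-471 + 2*sqrt(2))) = 1/(-989 + 2*sqrt(2))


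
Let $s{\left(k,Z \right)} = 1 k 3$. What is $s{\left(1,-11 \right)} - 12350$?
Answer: $-12347$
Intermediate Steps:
$s{\left(k,Z \right)} = 3 k$ ($s{\left(k,Z \right)} = k 3 = 3 k$)
$s{\left(1,-11 \right)} - 12350 = 3 \cdot 1 - 12350 = 3 - 12350 = -12347$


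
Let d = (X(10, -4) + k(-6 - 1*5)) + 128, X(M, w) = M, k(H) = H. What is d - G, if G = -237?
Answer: 364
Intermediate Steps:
d = 127 (d = (10 + (-6 - 1*5)) + 128 = (10 + (-6 - 5)) + 128 = (10 - 11) + 128 = -1 + 128 = 127)
d - G = 127 - 1*(-237) = 127 + 237 = 364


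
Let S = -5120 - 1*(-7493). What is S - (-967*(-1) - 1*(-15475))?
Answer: -14069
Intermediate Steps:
S = 2373 (S = -5120 + 7493 = 2373)
S - (-967*(-1) - 1*(-15475)) = 2373 - (-967*(-1) - 1*(-15475)) = 2373 - (967 + 15475) = 2373 - 1*16442 = 2373 - 16442 = -14069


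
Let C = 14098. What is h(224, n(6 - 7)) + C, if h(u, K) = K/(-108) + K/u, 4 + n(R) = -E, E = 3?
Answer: 12180701/864 ≈ 14098.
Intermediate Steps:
n(R) = -7 (n(R) = -4 - 1*3 = -4 - 3 = -7)
h(u, K) = -K/108 + K/u (h(u, K) = K*(-1/108) + K/u = -K/108 + K/u)
h(224, n(6 - 7)) + C = (-1/108*(-7) - 7/224) + 14098 = (7/108 - 7*1/224) + 14098 = (7/108 - 1/32) + 14098 = 29/864 + 14098 = 12180701/864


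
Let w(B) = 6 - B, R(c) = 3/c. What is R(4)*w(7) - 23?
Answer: -95/4 ≈ -23.750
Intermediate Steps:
R(4)*w(7) - 23 = (3/4)*(6 - 1*7) - 23 = (3*(1/4))*(6 - 7) - 23 = (3/4)*(-1) - 23 = -3/4 - 23 = -95/4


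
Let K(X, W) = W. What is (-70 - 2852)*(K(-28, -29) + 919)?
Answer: -2600580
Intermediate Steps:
(-70 - 2852)*(K(-28, -29) + 919) = (-70 - 2852)*(-29 + 919) = -2922*890 = -2600580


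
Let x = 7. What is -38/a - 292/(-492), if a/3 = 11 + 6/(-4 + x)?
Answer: -203/533 ≈ -0.38086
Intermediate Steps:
a = 39 (a = 3*(11 + 6/(-4 + 7)) = 3*(11 + 6/3) = 3*(11 + 6*(⅓)) = 3*(11 + 2) = 3*13 = 39)
-38/a - 292/(-492) = -38/39 - 292/(-492) = -38*1/39 - 292*(-1/492) = -38/39 + 73/123 = -203/533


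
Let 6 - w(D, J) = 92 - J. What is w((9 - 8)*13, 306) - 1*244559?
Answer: -244339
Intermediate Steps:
w(D, J) = -86 + J (w(D, J) = 6 - (92 - J) = 6 + (-92 + J) = -86 + J)
w((9 - 8)*13, 306) - 1*244559 = (-86 + 306) - 1*244559 = 220 - 244559 = -244339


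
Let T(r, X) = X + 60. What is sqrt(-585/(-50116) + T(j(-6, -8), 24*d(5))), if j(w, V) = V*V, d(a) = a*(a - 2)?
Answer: sqrt(263726742345)/25058 ≈ 20.494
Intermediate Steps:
d(a) = a*(-2 + a)
j(w, V) = V**2
T(r, X) = 60 + X
sqrt(-585/(-50116) + T(j(-6, -8), 24*d(5))) = sqrt(-585/(-50116) + (60 + 24*(5*(-2 + 5)))) = sqrt(-585*(-1/50116) + (60 + 24*(5*3))) = sqrt(585/50116 + (60 + 24*15)) = sqrt(585/50116 + (60 + 360)) = sqrt(585/50116 + 420) = sqrt(21049305/50116) = sqrt(263726742345)/25058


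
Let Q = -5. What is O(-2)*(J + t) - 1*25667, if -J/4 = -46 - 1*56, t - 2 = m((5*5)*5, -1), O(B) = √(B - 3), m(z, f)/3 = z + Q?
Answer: -25667 + 770*I*√5 ≈ -25667.0 + 1721.8*I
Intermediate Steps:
m(z, f) = -15 + 3*z (m(z, f) = 3*(z - 5) = 3*(-5 + z) = -15 + 3*z)
O(B) = √(-3 + B)
t = 362 (t = 2 + (-15 + 3*((5*5)*5)) = 2 + (-15 + 3*(25*5)) = 2 + (-15 + 3*125) = 2 + (-15 + 375) = 2 + 360 = 362)
J = 408 (J = -4*(-46 - 1*56) = -4*(-46 - 56) = -4*(-102) = 408)
O(-2)*(J + t) - 1*25667 = √(-3 - 2)*(408 + 362) - 1*25667 = √(-5)*770 - 25667 = (I*√5)*770 - 25667 = 770*I*√5 - 25667 = -25667 + 770*I*√5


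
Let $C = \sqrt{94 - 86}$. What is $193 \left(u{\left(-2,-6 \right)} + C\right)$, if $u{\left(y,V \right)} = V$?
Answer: $-1158 + 386 \sqrt{2} \approx -612.11$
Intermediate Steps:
$C = 2 \sqrt{2}$ ($C = \sqrt{8} = 2 \sqrt{2} \approx 2.8284$)
$193 \left(u{\left(-2,-6 \right)} + C\right) = 193 \left(-6 + 2 \sqrt{2}\right) = -1158 + 386 \sqrt{2}$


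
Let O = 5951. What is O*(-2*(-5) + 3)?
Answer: 77363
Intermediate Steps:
O*(-2*(-5) + 3) = 5951*(-2*(-5) + 3) = 5951*(10 + 3) = 5951*13 = 77363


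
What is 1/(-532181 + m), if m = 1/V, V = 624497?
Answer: -624497/332345437956 ≈ -1.8791e-6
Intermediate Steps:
m = 1/624497 ≈ 1.6013e-6
1/(-532181 + m) = 1/(-532181 + 1/624497) = 1/(-332345437956/624497) = -624497/332345437956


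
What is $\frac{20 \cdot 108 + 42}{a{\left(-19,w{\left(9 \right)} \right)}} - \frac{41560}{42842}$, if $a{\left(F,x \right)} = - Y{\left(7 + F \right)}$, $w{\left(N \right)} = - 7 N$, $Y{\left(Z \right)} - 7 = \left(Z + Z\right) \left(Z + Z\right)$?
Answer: $- \frac{59283782}{12488443} \approx -4.7471$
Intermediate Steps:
$Y{\left(Z \right)} = 7 + 4 Z^{2}$ ($Y{\left(Z \right)} = 7 + \left(Z + Z\right) \left(Z + Z\right) = 7 + 2 Z 2 Z = 7 + 4 Z^{2}$)
$a{\left(F,x \right)} = -7 - 4 \left(7 + F\right)^{2}$ ($a{\left(F,x \right)} = - (7 + 4 \left(7 + F\right)^{2}) = -7 - 4 \left(7 + F\right)^{2}$)
$\frac{20 \cdot 108 + 42}{a{\left(-19,w{\left(9 \right)} \right)}} - \frac{41560}{42842} = \frac{20 \cdot 108 + 42}{-7 - 4 \left(7 - 19\right)^{2}} - \frac{41560}{42842} = \frac{2160 + 42}{-7 - 4 \left(-12\right)^{2}} - \frac{20780}{21421} = \frac{2202}{-7 - 576} - \frac{20780}{21421} = \frac{2202}{-583} - \frac{20780}{21421} = 2202 \left(- \frac{1}{583}\right) - \frac{20780}{21421} = - \frac{2202}{583} - \frac{20780}{21421} = - \frac{59283782}{12488443}$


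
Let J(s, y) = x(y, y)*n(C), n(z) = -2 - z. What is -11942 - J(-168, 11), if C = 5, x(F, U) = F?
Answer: -11865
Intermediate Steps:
J(s, y) = -7*y (J(s, y) = y*(-2 - 1*5) = y*(-2 - 5) = y*(-7) = -7*y)
-11942 - J(-168, 11) = -11942 - (-7)*11 = -11942 - 1*(-77) = -11942 + 77 = -11865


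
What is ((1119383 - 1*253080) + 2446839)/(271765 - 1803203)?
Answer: -1656571/765719 ≈ -2.1634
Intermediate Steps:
((1119383 - 1*253080) + 2446839)/(271765 - 1803203) = ((1119383 - 253080) + 2446839)/(-1531438) = (866303 + 2446839)*(-1/1531438) = 3313142*(-1/1531438) = -1656571/765719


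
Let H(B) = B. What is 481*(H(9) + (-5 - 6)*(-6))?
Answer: 36075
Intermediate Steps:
481*(H(9) + (-5 - 6)*(-6)) = 481*(9 + (-5 - 6)*(-6)) = 481*(9 - 11*(-6)) = 481*(9 + 66) = 481*75 = 36075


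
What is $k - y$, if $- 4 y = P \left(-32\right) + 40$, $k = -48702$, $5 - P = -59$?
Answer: $-49204$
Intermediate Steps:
$P = 64$ ($P = 5 - -59 = 5 + 59 = 64$)
$y = 502$ ($y = - \frac{64 \left(-32\right) + 40}{4} = - \frac{-2048 + 40}{4} = \left(- \frac{1}{4}\right) \left(-2008\right) = 502$)
$k - y = -48702 - 502 = -49204$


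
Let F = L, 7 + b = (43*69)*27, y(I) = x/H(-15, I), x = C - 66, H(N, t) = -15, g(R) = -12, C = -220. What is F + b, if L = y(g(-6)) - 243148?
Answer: -2445404/15 ≈ -1.6303e+5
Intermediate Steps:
x = -286 (x = -220 - 66 = -286)
y(I) = 286/15 (y(I) = -286/(-15) = -286*(-1/15) = 286/15)
b = 80102 (b = -7 + (43*69)*27 = -7 + 2967*27 = -7 + 80109 = 80102)
L = -3646934/15 (L = 286/15 - 243148 = -3646934/15 ≈ -2.4313e+5)
F = -3646934/15 ≈ -2.4313e+5
F + b = -3646934/15 + 80102 = -2445404/15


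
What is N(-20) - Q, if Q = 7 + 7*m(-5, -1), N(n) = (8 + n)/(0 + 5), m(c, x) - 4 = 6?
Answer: -397/5 ≈ -79.400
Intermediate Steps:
m(c, x) = 10 (m(c, x) = 4 + 6 = 10)
N(n) = 8/5 + n/5 (N(n) = (8 + n)/5 = (8 + n)*(⅕) = 8/5 + n/5)
Q = 77 (Q = 7 + 7*10 = 7 + 70 = 77)
N(-20) - Q = (8/5 + (⅕)*(-20)) - 1*77 = (8/5 - 4) - 77 = -12/5 - 77 = -397/5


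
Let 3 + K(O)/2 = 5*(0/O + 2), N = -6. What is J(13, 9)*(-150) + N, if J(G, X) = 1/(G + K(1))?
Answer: -104/9 ≈ -11.556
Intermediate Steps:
K(O) = 14 (K(O) = -6 + 2*(5*(0/O + 2)) = -6 + 2*(5*(0 + 2)) = -6 + 2*(5*2) = -6 + 2*10 = -6 + 20 = 14)
J(G, X) = 1/(14 + G) (J(G, X) = 1/(G + 14) = 1/(14 + G))
J(13, 9)*(-150) + N = -150/(14 + 13) - 6 = -150/27 - 6 = (1/27)*(-150) - 6 = -50/9 - 6 = -104/9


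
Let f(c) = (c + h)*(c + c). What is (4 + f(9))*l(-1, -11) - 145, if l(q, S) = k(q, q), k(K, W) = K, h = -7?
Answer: -185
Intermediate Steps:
l(q, S) = q
f(c) = 2*c*(-7 + c) (f(c) = (c - 7)*(c + c) = (-7 + c)*(2*c) = 2*c*(-7 + c))
(4 + f(9))*l(-1, -11) - 145 = (4 + 2*9*(-7 + 9))*(-1) - 145 = (4 + 2*9*2)*(-1) - 145 = (4 + 36)*(-1) - 145 = 40*(-1) - 145 = -40 - 145 = -185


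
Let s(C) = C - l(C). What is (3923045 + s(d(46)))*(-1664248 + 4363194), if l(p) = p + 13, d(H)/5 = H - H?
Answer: 10588051524272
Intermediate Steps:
d(H) = 0 (d(H) = 5*(H - H) = 5*0 = 0)
l(p) = 13 + p
s(C) = -13 (s(C) = C - (13 + C) = C + (-13 - C) = -13)
(3923045 + s(d(46)))*(-1664248 + 4363194) = (3923045 - 13)*(-1664248 + 4363194) = 3923032*2698946 = 10588051524272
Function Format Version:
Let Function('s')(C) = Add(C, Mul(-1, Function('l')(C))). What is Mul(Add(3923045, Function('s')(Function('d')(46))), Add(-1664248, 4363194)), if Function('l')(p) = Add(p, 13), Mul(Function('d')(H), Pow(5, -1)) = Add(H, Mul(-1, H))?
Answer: 10588051524272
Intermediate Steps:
Function('d')(H) = 0 (Function('d')(H) = Mul(5, Add(H, Mul(-1, H))) = Mul(5, 0) = 0)
Function('l')(p) = Add(13, p)
Function('s')(C) = -13 (Function('s')(C) = Add(C, Mul(-1, Add(13, C))) = Add(C, Add(-13, Mul(-1, C))) = -13)
Mul(Add(3923045, Function('s')(Function('d')(46))), Add(-1664248, 4363194)) = Mul(Add(3923045, -13), Add(-1664248, 4363194)) = Mul(3923032, 2698946) = 10588051524272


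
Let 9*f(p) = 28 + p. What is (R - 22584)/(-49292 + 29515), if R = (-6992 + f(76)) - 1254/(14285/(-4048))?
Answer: 3755267072/2542630005 ≈ 1.4769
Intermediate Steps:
f(p) = 28/9 + p/9 (f(p) = (28 + p)/9 = 28/9 + p/9)
R = -851755112/128565 (R = (-6992 + (28/9 + (⅑)*76)) - 1254/(14285/(-4048)) = (-6992 + (28/9 + 76/9)) - 1254/(14285*(-1/4048)) = (-6992 + 104/9) - 1254/(-14285/4048) = -62824/9 - 1254*(-4048/14285) = -62824/9 + 5076192/14285 = -851755112/128565 ≈ -6625.1)
(R - 22584)/(-49292 + 29515) = (-851755112/128565 - 22584)/(-49292 + 29515) = -3755267072/128565/(-19777) = -3755267072/128565*(-1/19777) = 3755267072/2542630005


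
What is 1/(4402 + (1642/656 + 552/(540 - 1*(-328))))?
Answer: 71176/313540173 ≈ 0.00022701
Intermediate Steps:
1/(4402 + (1642/656 + 552/(540 - 1*(-328)))) = 1/(4402 + (1642*(1/656) + 552/(540 + 328))) = 1/(4402 + (821/328 + 552/868)) = 1/(4402 + (821/328 + 552*(1/868))) = 1/(4402 + (821/328 + 138/217)) = 1/(4402 + 223421/71176) = 1/(313540173/71176) = 71176/313540173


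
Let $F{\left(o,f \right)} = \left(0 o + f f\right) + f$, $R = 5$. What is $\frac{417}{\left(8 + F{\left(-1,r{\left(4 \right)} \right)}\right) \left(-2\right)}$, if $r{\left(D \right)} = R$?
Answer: $- \frac{417}{76} \approx -5.4868$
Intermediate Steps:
$r{\left(D \right)} = 5$
$F{\left(o,f \right)} = f + f^{2}$ ($F{\left(o,f \right)} = \left(0 + f^{2}\right) + f = f^{2} + f = f + f^{2}$)
$\frac{417}{\left(8 + F{\left(-1,r{\left(4 \right)} \right)}\right) \left(-2\right)} = \frac{417}{\left(8 + 5 \left(1 + 5\right)\right) \left(-2\right)} = \frac{417}{\left(8 + 5 \cdot 6\right) \left(-2\right)} = \frac{417}{\left(8 + 30\right) \left(-2\right)} = \frac{417}{38 \left(-2\right)} = \frac{417}{-76} = 417 \left(- \frac{1}{76}\right) = - \frac{417}{76}$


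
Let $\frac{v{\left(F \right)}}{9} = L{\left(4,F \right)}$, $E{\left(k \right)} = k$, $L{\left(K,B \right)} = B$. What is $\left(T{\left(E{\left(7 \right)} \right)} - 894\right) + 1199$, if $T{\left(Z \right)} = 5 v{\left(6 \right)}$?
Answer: $575$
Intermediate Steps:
$v{\left(F \right)} = 9 F$
$T{\left(Z \right)} = 270$ ($T{\left(Z \right)} = 5 \cdot 9 \cdot 6 = 5 \cdot 54 = 270$)
$\left(T{\left(E{\left(7 \right)} \right)} - 894\right) + 1199 = \left(270 - 894\right) + 1199 = -624 + 1199 = 575$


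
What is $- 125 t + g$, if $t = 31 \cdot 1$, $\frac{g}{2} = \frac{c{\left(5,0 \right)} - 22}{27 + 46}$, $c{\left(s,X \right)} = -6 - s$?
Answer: $- \frac{282941}{73} \approx -3875.9$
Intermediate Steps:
$g = - \frac{66}{73}$ ($g = 2 \frac{\left(-6 - 5\right) - 22}{27 + 46} = 2 \frac{\left(-6 - 5\right) - 22}{73} = 2 \left(-11 - 22\right) \frac{1}{73} = 2 \left(\left(-33\right) \frac{1}{73}\right) = 2 \left(- \frac{33}{73}\right) = - \frac{66}{73} \approx -0.90411$)
$t = 31$
$- 125 t + g = \left(-125\right) 31 - \frac{66}{73} = -3875 - \frac{66}{73} = - \frac{282941}{73}$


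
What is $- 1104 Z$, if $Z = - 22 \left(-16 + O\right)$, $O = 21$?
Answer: $121440$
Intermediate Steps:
$Z = -110$ ($Z = - 22 \left(-16 + 21\right) = \left(-22\right) 5 = -110$)
$- 1104 Z = \left(-1104\right) \left(-110\right) = 121440$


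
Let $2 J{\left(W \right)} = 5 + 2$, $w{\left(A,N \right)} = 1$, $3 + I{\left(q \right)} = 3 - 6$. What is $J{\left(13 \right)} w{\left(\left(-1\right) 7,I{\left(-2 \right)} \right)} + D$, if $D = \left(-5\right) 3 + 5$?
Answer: $- \frac{13}{2} \approx -6.5$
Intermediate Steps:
$I{\left(q \right)} = -6$ ($I{\left(q \right)} = -3 + \left(3 - 6\right) = -3 - 3 = -6$)
$D = -10$ ($D = -15 + 5 = -10$)
$J{\left(W \right)} = \frac{7}{2}$ ($J{\left(W \right)} = \frac{5 + 2}{2} = \frac{1}{2} \cdot 7 = \frac{7}{2}$)
$J{\left(13 \right)} w{\left(\left(-1\right) 7,I{\left(-2 \right)} \right)} + D = \frac{7}{2} \cdot 1 - 10 = \frac{7}{2} - 10 = - \frac{13}{2}$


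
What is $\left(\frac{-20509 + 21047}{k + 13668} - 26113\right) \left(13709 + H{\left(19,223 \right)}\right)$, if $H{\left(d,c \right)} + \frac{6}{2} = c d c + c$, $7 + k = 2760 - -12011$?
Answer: $- \frac{88980090607605}{3554} \approx -2.5037 \cdot 10^{10}$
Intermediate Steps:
$k = 14764$ ($k = -7 + \left(2760 - -12011\right) = -7 + \left(2760 + 12011\right) = -7 + 14771 = 14764$)
$H{\left(d,c \right)} = -3 + c + d c^{2}$ ($H{\left(d,c \right)} = -3 + \left(c d c + c\right) = -3 + \left(d c^{2} + c\right) = -3 + \left(c + d c^{2}\right) = -3 + c + d c^{2}$)
$\left(\frac{-20509 + 21047}{k + 13668} - 26113\right) \left(13709 + H{\left(19,223 \right)}\right) = \left(\frac{-20509 + 21047}{14764 + 13668} - 26113\right) \left(13709 + \left(-3 + 223 + 19 \cdot 223^{2}\right)\right) = \left(\frac{538}{28432} - 26113\right) \left(13709 + \left(-3 + 223 + 19 \cdot 49729\right)\right) = \left(538 \cdot \frac{1}{28432} - 26113\right) \left(13709 + \left(-3 + 223 + 944851\right)\right) = \left(\frac{269}{14216} - 26113\right) \left(13709 + 945071\right) = \left(- \frac{371222139}{14216}\right) 958780 = - \frac{88980090607605}{3554}$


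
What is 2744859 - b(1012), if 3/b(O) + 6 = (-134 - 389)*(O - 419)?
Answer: 851304294558/310145 ≈ 2.7449e+6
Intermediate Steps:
b(O) = 3/(219131 - 523*O) (b(O) = 3/(-6 + (-134 - 389)*(O - 419)) = 3/(-6 - 523*(-419 + O)) = 3/(-6 + (219137 - 523*O)) = 3/(219131 - 523*O))
2744859 - b(1012) = 2744859 - (-3)/(-219131 + 523*1012) = 2744859 - (-3)/(-219131 + 529276) = 2744859 - (-3)/310145 = 2744859 - 1*(-3/310145) = 2744859 + 3/310145 = 851304294558/310145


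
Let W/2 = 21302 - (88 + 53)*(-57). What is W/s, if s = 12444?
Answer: 29339/6222 ≈ 4.7154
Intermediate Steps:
W = 58678 (W = 2*(21302 - (88 + 53)*(-57)) = 2*(21302 - 141*(-57)) = 2*(21302 - 1*(-8037)) = 2*(21302 + 8037) = 2*29339 = 58678)
W/s = 58678/12444 = 58678*(1/12444) = 29339/6222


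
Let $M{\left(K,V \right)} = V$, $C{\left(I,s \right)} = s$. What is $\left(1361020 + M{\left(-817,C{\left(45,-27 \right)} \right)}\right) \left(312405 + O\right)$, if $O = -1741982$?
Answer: $-1945644289961$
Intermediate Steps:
$\left(1361020 + M{\left(-817,C{\left(45,-27 \right)} \right)}\right) \left(312405 + O\right) = \left(1361020 - 27\right) \left(312405 - 1741982\right) = 1360993 \left(-1429577\right) = -1945644289961$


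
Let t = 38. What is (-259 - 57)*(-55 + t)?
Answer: 5372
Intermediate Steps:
(-259 - 57)*(-55 + t) = (-259 - 57)*(-55 + 38) = -316*(-17) = 5372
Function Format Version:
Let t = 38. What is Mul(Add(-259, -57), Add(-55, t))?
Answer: 5372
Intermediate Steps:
Mul(Add(-259, -57), Add(-55, t)) = Mul(Add(-259, -57), Add(-55, 38)) = Mul(-316, -17) = 5372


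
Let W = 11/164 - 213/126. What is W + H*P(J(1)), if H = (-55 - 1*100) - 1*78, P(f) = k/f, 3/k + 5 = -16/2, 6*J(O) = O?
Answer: 14371453/44772 ≈ 320.99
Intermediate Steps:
J(O) = O/6
k = -3/13 (k = 3/(-5 - 16/2) = 3/(-5 - 16*½) = 3/(-5 - 8) = 3/(-13) = 3*(-1/13) = -3/13 ≈ -0.23077)
W = -5591/3444 (W = 11*(1/164) - 213*1/126 = 11/164 - 71/42 = -5591/3444 ≈ -1.6234)
P(f) = -3/(13*f)
H = -233 (H = (-55 - 100) - 78 = -155 - 78 = -233)
W + H*P(J(1)) = -5591/3444 - (-699)/(13*((⅙)*1)) = -5591/3444 - (-699)/(13*⅙) = -5591/3444 - (-699)*6/13 = -5591/3444 - 233*(-18/13) = -5591/3444 + 4194/13 = 14371453/44772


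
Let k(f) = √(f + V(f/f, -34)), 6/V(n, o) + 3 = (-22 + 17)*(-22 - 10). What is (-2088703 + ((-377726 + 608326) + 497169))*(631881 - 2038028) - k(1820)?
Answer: 1913673261298 - √44862122/157 ≈ 1.9137e+12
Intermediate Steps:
V(n, o) = 6/157 (V(n, o) = 6/(-3 + (-22 + 17)*(-22 - 10)) = 6/(-3 - 5*(-32)) = 6/(-3 + 160) = 6/157)
k(f) = √(6/157 + f) (k(f) = √(f + 6/157) = √(6/157 + f))
(-2088703 + ((-377726 + 608326) + 497169))*(631881 - 2038028) - k(1820) = (-2088703 + ((-377726 + 608326) + 497169))*(631881 - 2038028) - √(942 + 24649*1820)/157 = (-2088703 + (230600 + 497169))*(-1406147) - √(942 + 44861180)/157 = (-2088703 + 727769)*(-1406147) - √44862122/157 = -1360934*(-1406147) - √44862122/157 = 1913673261298 - √44862122/157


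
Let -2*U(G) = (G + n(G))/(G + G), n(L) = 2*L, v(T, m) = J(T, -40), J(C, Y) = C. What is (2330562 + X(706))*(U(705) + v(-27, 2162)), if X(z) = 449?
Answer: -258742221/4 ≈ -6.4686e+7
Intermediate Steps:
v(T, m) = T
U(G) = -3/4 (U(G) = -(G + 2*G)/(2*(G + G)) = -3*G/(2*(2*G)) = -3*G*1/(2*G)/2 = -1/2*3/2 = -3/4)
(2330562 + X(706))*(U(705) + v(-27, 2162)) = (2330562 + 449)*(-3/4 - 27) = 2331011*(-111/4) = -258742221/4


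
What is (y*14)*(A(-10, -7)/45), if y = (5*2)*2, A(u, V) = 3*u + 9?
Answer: -392/3 ≈ -130.67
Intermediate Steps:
A(u, V) = 9 + 3*u
y = 20 (y = 10*2 = 20)
(y*14)*(A(-10, -7)/45) = (20*14)*((9 + 3*(-10))/45) = 280*((9 - 30)*(1/45)) = 280*(-21*1/45) = 280*(-7/15) = -392/3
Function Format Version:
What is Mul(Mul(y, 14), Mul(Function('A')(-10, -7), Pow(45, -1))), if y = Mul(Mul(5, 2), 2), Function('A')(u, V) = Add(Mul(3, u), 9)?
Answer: Rational(-392, 3) ≈ -130.67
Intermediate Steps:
Function('A')(u, V) = Add(9, Mul(3, u))
y = 20 (y = Mul(10, 2) = 20)
Mul(Mul(y, 14), Mul(Function('A')(-10, -7), Pow(45, -1))) = Mul(Mul(20, 14), Mul(Add(9, Mul(3, -10)), Pow(45, -1))) = Mul(280, Mul(Add(9, -30), Rational(1, 45))) = Mul(280, Mul(-21, Rational(1, 45))) = Mul(280, Rational(-7, 15)) = Rational(-392, 3)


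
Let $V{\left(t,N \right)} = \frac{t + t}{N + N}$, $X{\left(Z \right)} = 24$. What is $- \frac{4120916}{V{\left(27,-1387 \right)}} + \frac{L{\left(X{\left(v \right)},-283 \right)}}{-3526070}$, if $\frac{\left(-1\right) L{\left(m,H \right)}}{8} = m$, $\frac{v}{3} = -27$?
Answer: $\frac{10076997647265812}{47601945} \approx 2.1169 \cdot 10^{8}$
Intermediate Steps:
$v = -81$ ($v = 3 \left(-27\right) = -81$)
$L{\left(m,H \right)} = - 8 m$
$V{\left(t,N \right)} = \frac{t}{N}$ ($V{\left(t,N \right)} = \frac{2 t}{2 N} = 2 t \frac{1}{2 N} = \frac{t}{N}$)
$- \frac{4120916}{V{\left(27,-1387 \right)}} + \frac{L{\left(X{\left(v \right)},-283 \right)}}{-3526070} = - \frac{4120916}{27 \frac{1}{-1387}} + \frac{\left(-8\right) 24}{-3526070} = - \frac{4120916}{27 \left(- \frac{1}{1387}\right)} - - \frac{96}{1763035} = - \frac{4120916}{- \frac{27}{1387}} + \frac{96}{1763035} = \left(-4120916\right) \left(- \frac{1387}{27}\right) + \frac{96}{1763035} = \frac{5715710492}{27} + \frac{96}{1763035} = \frac{10076997647265812}{47601945}$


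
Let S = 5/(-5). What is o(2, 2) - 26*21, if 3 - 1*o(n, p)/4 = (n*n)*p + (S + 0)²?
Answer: -570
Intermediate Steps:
S = -1 (S = 5*(-⅕) = -1)
o(n, p) = 8 - 4*p*n² (o(n, p) = 12 - 4*((n*n)*p + (-1 + 0)²) = 12 - 4*(n²*p + (-1)²) = 12 - 4*(p*n² + 1) = 12 - 4*(1 + p*n²) = 12 + (-4 - 4*p*n²) = 8 - 4*p*n²)
o(2, 2) - 26*21 = (8 - 4*2*2²) - 26*21 = (8 - 4*2*4) - 546 = (8 - 32) - 546 = -24 - 546 = -570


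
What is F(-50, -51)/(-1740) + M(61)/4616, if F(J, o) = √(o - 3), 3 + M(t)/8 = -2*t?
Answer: -125/577 - I*√6/580 ≈ -0.21664 - 0.0042233*I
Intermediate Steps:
M(t) = -24 - 16*t (M(t) = -24 + 8*(-2*t) = -24 - 16*t)
F(J, o) = √(-3 + o)
F(-50, -51)/(-1740) + M(61)/4616 = √(-3 - 51)/(-1740) + (-24 - 16*61)/4616 = √(-54)*(-1/1740) + (-24 - 976)*(1/4616) = (3*I*√6)*(-1/1740) - 1000*1/4616 = -I*√6/580 - 125/577 = -125/577 - I*√6/580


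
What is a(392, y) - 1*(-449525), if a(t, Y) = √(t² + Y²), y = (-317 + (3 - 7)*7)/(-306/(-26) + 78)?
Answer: 449525 + √23254825169/389 ≈ 4.4992e+5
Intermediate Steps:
y = -1495/389 (y = (-317 - 4*7)/(-306*(-1/26) + 78) = (-317 - 28)/(153/13 + 78) = -345/1167/13 = -345*13/1167 = -1495/389 ≈ -3.8432)
a(t, Y) = √(Y² + t²)
a(392, y) - 1*(-449525) = √((-1495/389)² + 392²) - 1*(-449525) = √(2235025/151321 + 153664) + 449525 = √(23254825169/151321) + 449525 = √23254825169/389 + 449525 = 449525 + √23254825169/389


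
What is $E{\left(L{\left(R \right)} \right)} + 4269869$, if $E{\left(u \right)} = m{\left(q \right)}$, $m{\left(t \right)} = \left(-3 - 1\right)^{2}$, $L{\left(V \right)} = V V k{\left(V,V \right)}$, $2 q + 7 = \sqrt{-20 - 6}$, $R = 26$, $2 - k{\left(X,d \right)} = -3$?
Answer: $4269885$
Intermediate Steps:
$k{\left(X,d \right)} = 5$ ($k{\left(X,d \right)} = 2 - -3 = 2 + 3 = 5$)
$q = - \frac{7}{2} + \frac{i \sqrt{26}}{2}$ ($q = - \frac{7}{2} + \frac{\sqrt{-20 - 6}}{2} = - \frac{7}{2} + \frac{\sqrt{-26}}{2} = - \frac{7}{2} + \frac{i \sqrt{26}}{2} \approx -3.5 + 2.5495 i$)
$L{\left(V \right)} = 5 V^{2}$ ($L{\left(V \right)} = V V 5 = V^{2} \cdot 5 = 5 V^{2}$)
$m{\left(t \right)} = 16$ ($m{\left(t \right)} = \left(-4\right)^{2} = 16$)
$E{\left(u \right)} = 16$
$E{\left(L{\left(R \right)} \right)} + 4269869 = 16 + 4269869 = 4269885$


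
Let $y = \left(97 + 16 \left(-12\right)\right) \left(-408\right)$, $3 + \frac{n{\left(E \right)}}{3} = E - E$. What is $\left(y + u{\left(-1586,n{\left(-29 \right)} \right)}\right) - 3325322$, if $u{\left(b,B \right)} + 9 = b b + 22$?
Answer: $-771153$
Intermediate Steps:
$n{\left(E \right)} = -9$ ($n{\left(E \right)} = -9 + 3 \left(E - E\right) = -9 + 3 \cdot 0 = -9 + 0 = -9$)
$y = 38760$ ($y = \left(97 - 192\right) \left(-408\right) = \left(-95\right) \left(-408\right) = 38760$)
$u{\left(b,B \right)} = 13 + b^{2}$ ($u{\left(b,B \right)} = -9 + \left(b b + 22\right) = -9 + \left(b^{2} + 22\right) = -9 + \left(22 + b^{2}\right) = 13 + b^{2}$)
$\left(y + u{\left(-1586,n{\left(-29 \right)} \right)}\right) - 3325322 = \left(38760 + \left(13 + \left(-1586\right)^{2}\right)\right) - 3325322 = \left(38760 + \left(13 + 2515396\right)\right) - 3325322 = \left(38760 + 2515409\right) - 3325322 = 2554169 - 3325322 = -771153$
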